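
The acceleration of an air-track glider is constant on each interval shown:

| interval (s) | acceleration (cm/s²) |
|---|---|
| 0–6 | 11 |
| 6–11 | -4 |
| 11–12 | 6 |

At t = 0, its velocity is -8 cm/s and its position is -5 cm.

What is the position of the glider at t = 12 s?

426 cm

On each constant-a segment, Δv = aΔt and Δx = v₀Δt + ½aΔt²; chain segment to segment.
0–6 s: v starts -8 cm/s; Δx = -8·6 + ½·11·6² = 150 cm; v ends 58 cm/s.
6–11 s: v starts 58 cm/s; Δx = 58·5 + ½·-4·5² = 240 cm; v ends 38 cm/s.
11–12 s: v starts 38 cm/s; Δx = 38·1 + ½·6·1² = 41 cm; v ends 44 cm/s.
x(12) = -5 + Σ Δx = 426 cm.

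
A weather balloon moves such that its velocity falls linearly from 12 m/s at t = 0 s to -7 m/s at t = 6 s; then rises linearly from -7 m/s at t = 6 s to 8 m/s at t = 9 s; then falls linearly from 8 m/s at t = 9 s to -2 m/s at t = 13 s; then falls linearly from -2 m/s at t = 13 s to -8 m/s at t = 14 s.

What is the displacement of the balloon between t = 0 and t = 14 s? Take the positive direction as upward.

23.5 m

Net displacement equals the area under the velocity-time graph (areas below the axis count negative).
0–6 s: ½(12 + -7)(6) = 15 m
6–9 s: ½(-7 + 8)(3) = 1.5 m
9–13 s: ½(8 + -2)(4) = 12 m
13–14 s: ½(-2 + -8)(1) = -5 m
Net displacement = 23.5 m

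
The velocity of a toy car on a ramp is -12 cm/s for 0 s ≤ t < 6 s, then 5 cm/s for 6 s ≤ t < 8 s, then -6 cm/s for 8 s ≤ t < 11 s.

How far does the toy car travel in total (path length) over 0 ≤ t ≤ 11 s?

100 cm

Distance (not displacement) is the total path length: add the absolute areas under v-t.
0–6 s: |-12| × 6 = 72 cm
6–8 s: |5| × 2 = 10 cm
8–11 s: |-6| × 3 = 18 cm
Total distance = 100 cm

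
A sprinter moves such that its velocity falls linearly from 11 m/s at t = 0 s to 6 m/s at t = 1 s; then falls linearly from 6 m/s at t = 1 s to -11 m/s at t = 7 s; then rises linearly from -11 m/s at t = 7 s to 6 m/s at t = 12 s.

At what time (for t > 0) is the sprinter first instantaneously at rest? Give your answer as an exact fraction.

t = 53/17 s

v changes sign on 1–7 s (from 6 to -11); the graph is linear there, so v = 0 at t = 1 + (-6)·(7 − 1)/(-11 − 6) = 53/17 s.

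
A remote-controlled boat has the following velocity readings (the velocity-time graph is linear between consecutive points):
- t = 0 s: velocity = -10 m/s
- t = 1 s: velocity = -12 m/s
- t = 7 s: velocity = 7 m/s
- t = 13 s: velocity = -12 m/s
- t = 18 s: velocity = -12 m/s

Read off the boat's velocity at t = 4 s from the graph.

-2.5 m/s

On 1–7 s the graph is linear from -12 to 7 m/s: v(4) = -12 + (7 − -12)·(4 − 1)/(7 − 1) = -2.5 m/s.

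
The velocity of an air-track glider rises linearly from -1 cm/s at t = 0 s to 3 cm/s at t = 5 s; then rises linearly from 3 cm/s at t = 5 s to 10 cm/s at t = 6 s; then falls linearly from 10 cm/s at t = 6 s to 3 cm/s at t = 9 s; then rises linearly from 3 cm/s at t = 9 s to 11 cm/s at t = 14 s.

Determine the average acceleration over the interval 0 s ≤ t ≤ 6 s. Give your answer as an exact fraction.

11/6 cm/s²

Average acceleration = Δv/Δt = (10 − -1)/(6 − 0) = 11/6 cm/s².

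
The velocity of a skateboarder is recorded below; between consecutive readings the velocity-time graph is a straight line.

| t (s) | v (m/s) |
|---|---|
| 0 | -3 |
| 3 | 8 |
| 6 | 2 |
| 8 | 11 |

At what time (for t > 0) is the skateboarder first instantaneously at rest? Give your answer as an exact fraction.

t = 9/11 s

v changes sign on 0–3 s (from -3 to 8); the graph is linear there, so v = 0 at t = 0 + (3)·(3 − 0)/(8 − -3) = 9/11 s.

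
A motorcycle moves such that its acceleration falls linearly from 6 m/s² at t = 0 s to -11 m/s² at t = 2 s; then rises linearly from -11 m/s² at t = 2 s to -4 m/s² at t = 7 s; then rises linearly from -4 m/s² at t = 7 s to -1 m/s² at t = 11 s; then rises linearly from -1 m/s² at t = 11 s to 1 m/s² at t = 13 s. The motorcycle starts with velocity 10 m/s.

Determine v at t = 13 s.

-42.5 m/s

Δv equals the area under the a-t graph; then v = v₀ + Δv.
0–2 s: ½(6 + -11)(2) = -5 m/s
2–7 s: ½(-11 + -4)(5) = -37.5 m/s
7–11 s: ½(-4 + -1)(4) = -10 m/s
11–13 s: ½(-1 + 1)(2) = 0 m/s
Δv = -52.5 m/s, so v(13) = 10 + (-52.5) = -42.5 m/s.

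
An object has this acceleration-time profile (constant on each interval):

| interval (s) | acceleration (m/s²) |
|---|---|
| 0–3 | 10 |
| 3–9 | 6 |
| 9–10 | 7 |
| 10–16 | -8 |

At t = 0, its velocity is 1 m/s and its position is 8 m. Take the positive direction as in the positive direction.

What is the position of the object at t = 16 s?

720.5 m

On each constant-a segment, Δv = aΔt and Δx = v₀Δt + ½aΔt²; chain segment to segment.
0–3 s: v starts 1 m/s; Δx = 1·3 + ½·10·3² = 48 m; v ends 31 m/s.
3–9 s: v starts 31 m/s; Δx = 31·6 + ½·6·6² = 294 m; v ends 67 m/s.
9–10 s: v starts 67 m/s; Δx = 67·1 + ½·7·1² = 70.5 m; v ends 74 m/s.
10–16 s: v starts 74 m/s; Δx = 74·6 + ½·-8·6² = 300 m; v ends 26 m/s.
x(16) = 8 + Σ Δx = 720.5 m.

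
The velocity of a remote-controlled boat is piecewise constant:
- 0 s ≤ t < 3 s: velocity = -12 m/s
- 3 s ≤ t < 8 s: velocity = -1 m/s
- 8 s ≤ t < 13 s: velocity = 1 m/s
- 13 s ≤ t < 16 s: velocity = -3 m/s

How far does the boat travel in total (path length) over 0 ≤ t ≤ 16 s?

55 m

Total distance travelled is ∫|v| dt — sum the magnitudes of each area piece.
0–3 s: |-12| × 3 = 36 m
3–8 s: |-1| × 5 = 5 m
8–13 s: |1| × 5 = 5 m
13–16 s: |-3| × 3 = 9 m
Total distance = 55 m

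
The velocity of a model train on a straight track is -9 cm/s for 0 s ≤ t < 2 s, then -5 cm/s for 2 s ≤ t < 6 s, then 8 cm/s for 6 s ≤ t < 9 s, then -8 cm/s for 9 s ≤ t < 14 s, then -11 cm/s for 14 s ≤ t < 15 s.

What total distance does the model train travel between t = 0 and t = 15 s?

Distance (not displacement) is the total path length: add the absolute areas under v-t.
0–2 s: |-9| × 2 = 18 cm
2–6 s: |-5| × 4 = 20 cm
6–9 s: |8| × 3 = 24 cm
9–14 s: |-8| × 5 = 40 cm
14–15 s: |-11| × 1 = 11 cm
Total distance = 113 cm

113 cm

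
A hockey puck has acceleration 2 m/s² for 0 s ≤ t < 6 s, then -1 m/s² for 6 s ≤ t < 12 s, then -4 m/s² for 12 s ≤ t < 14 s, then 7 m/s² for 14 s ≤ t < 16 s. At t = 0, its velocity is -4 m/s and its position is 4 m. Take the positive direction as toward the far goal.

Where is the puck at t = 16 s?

44 m

On each constant-a segment, Δv = aΔt and Δx = v₀Δt + ½aΔt²; chain segment to segment.
0–6 s: v starts -4 m/s; Δx = -4·6 + ½·2·6² = 12 m; v ends 8 m/s.
6–12 s: v starts 8 m/s; Δx = 8·6 + ½·-1·6² = 30 m; v ends 2 m/s.
12–14 s: v starts 2 m/s; Δx = 2·2 + ½·-4·2² = -4 m; v ends -6 m/s.
14–16 s: v starts -6 m/s; Δx = -6·2 + ½·7·2² = 2 m; v ends 8 m/s.
x(16) = 4 + Σ Δx = 44 m.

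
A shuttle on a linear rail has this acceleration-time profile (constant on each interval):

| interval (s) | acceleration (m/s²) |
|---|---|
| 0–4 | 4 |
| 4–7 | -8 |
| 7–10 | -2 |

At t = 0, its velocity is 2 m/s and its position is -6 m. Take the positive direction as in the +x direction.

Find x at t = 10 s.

On each constant-a segment, Δv = aΔt and Δx = v₀Δt + ½aΔt²; chain segment to segment.
0–4 s: v starts 2 m/s; Δx = 2·4 + ½·4·4² = 40 m; v ends 18 m/s.
4–7 s: v starts 18 m/s; Δx = 18·3 + ½·-8·3² = 18 m; v ends -6 m/s.
7–10 s: v starts -6 m/s; Δx = -6·3 + ½·-2·3² = -27 m; v ends -12 m/s.
x(10) = -6 + Σ Δx = 25 m.

25 m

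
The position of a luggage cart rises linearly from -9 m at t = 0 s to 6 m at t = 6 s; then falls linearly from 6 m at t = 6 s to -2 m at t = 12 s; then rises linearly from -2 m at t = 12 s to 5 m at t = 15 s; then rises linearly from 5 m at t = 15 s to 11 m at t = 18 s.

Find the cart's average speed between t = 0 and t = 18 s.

2 m/s

Average speed = (total path length)/(elapsed time); on a piecewise-linear x-t graph the path length is Σ|Δx|.
0–6 s: |Δx| = |6 − -9| = 15 m
6–12 s: |Δx| = |-2 − 6| = 8 m
12–15 s: |Δx| = |5 − -2| = 7 m
15–18 s: |Δx| = |11 − 5| = 6 m
Total path = 36 m; average speed = 36/18 = 2 m/s.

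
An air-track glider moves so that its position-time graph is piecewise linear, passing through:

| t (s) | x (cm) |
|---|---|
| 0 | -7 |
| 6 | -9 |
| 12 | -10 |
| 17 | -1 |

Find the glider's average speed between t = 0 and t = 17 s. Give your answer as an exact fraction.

12/17 cm/s

Average speed = (total path length)/(elapsed time); on a piecewise-linear x-t graph the path length is Σ|Δx|.
0–6 s: |Δx| = |-9 − -7| = 2 cm
6–12 s: |Δx| = |-10 − -9| = 1 cm
12–17 s: |Δx| = |-1 − -10| = 9 cm
Total path = 12 cm; average speed = 12/17 = 12/17 cm/s.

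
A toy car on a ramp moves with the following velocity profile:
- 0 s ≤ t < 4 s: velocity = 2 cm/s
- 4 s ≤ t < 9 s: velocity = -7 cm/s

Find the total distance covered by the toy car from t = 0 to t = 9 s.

Distance (not displacement) is the total path length: add the absolute areas under v-t.
0–4 s: |2| × 4 = 8 cm
4–9 s: |-7| × 5 = 35 cm
Total distance = 43 cm

43 cm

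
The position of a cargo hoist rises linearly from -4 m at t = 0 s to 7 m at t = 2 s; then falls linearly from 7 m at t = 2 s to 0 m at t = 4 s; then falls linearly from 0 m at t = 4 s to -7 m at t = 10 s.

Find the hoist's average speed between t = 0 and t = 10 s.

Average speed = (total path length)/(elapsed time); on a piecewise-linear x-t graph the path length is Σ|Δx|.
0–2 s: |Δx| = |7 − -4| = 11 m
2–4 s: |Δx| = |0 − 7| = 7 m
4–10 s: |Δx| = |-7 − 0| = 7 m
Total path = 25 m; average speed = 25/10 = 2.5 m/s.

2.5 m/s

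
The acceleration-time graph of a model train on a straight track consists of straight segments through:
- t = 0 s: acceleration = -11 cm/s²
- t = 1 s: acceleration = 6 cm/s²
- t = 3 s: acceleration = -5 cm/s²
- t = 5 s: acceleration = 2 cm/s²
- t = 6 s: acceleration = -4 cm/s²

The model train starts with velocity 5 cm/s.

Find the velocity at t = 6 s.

-0.5 cm/s

Δv equals the area under the a-t graph; then v = v₀ + Δv.
0–1 s: ½(-11 + 6)(1) = -2.5 cm/s
1–3 s: ½(6 + -5)(2) = 1 cm/s
3–5 s: ½(-5 + 2)(2) = -3 cm/s
5–6 s: ½(2 + -4)(1) = -1 cm/s
Δv = -5.5 cm/s, so v(6) = 5 + (-5.5) = -0.5 cm/s.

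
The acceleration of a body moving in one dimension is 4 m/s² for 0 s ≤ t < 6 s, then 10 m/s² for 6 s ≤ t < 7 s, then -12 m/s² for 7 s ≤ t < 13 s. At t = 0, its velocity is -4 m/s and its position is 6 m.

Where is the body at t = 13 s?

On each constant-a segment, Δv = aΔt and Δx = v₀Δt + ½aΔt²; chain segment to segment.
0–6 s: v starts -4 m/s; Δx = -4·6 + ½·4·6² = 48 m; v ends 20 m/s.
6–7 s: v starts 20 m/s; Δx = 20·1 + ½·10·1² = 25 m; v ends 30 m/s.
7–13 s: v starts 30 m/s; Δx = 30·6 + ½·-12·6² = -36 m; v ends -42 m/s.
x(13) = 6 + Σ Δx = 43 m.

43 m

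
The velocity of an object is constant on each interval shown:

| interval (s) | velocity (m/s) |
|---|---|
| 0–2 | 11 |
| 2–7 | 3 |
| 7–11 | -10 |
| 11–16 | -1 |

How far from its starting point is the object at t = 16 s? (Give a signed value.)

Displacement is the signed area under the v-t curve.
0–2 s: 11 × 2 = 22 m
2–7 s: 3 × 5 = 15 m
7–11 s: -10 × 4 = -40 m
11–16 s: -1 × 5 = -5 m
Net displacement = -8 m

-8 m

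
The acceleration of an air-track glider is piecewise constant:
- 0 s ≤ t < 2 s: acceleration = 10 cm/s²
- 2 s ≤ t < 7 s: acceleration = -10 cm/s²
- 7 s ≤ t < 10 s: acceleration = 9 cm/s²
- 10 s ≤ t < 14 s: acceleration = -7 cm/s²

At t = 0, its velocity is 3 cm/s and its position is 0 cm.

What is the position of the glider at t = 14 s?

On each constant-a segment, Δv = aΔt and Δx = v₀Δt + ½aΔt²; chain segment to segment.
0–2 s: v starts 3 cm/s; Δx = 3·2 + ½·10·2² = 26 cm; v ends 23 cm/s.
2–7 s: v starts 23 cm/s; Δx = 23·5 + ½·-10·5² = -10 cm; v ends -27 cm/s.
7–10 s: v starts -27 cm/s; Δx = -27·3 + ½·9·3² = -40.5 cm; v ends 0 cm/s.
10–14 s: v starts 0 cm/s; Δx = 0·4 + ½·-7·4² = -56 cm; v ends -28 cm/s.
x(14) = 0 + Σ Δx = -80.5 cm.

-80.5 cm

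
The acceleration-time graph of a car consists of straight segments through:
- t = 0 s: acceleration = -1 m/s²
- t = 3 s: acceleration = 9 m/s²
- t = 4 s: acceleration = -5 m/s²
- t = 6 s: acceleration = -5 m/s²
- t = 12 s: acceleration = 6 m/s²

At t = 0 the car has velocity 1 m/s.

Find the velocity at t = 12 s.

Δv equals the area under the a-t graph; then v = v₀ + Δv.
0–3 s: ½(-1 + 9)(3) = 12 m/s
3–4 s: ½(9 + -5)(1) = 2 m/s
4–6 s: -5 × 2 = -10 m/s
6–12 s: ½(-5 + 6)(6) = 3 m/s
Δv = 7 m/s, so v(12) = 1 + (7) = 8 m/s.

8 m/s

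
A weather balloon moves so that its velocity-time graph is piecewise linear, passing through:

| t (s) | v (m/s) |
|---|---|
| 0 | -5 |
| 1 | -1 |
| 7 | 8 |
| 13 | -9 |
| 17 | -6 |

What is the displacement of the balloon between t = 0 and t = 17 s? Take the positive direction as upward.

Displacement is the signed area under the v-t curve.
0–1 s: ½(-5 + -1)(1) = -3 m
1–7 s: ½(-1 + 8)(6) = 21 m
7–13 s: ½(8 + -9)(6) = -3 m
13–17 s: ½(-9 + -6)(4) = -30 m
Net displacement = -15 m

-15 m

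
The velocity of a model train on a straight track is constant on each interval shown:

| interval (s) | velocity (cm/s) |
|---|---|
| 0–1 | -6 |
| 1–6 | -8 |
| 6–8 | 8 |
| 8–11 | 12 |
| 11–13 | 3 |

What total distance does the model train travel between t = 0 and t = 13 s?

Distance (not displacement) is the total path length: add the absolute areas under v-t.
0–1 s: |-6| × 1 = 6 cm
1–6 s: |-8| × 5 = 40 cm
6–8 s: |8| × 2 = 16 cm
8–11 s: |12| × 3 = 36 cm
11–13 s: |3| × 2 = 6 cm
Total distance = 104 cm

104 cm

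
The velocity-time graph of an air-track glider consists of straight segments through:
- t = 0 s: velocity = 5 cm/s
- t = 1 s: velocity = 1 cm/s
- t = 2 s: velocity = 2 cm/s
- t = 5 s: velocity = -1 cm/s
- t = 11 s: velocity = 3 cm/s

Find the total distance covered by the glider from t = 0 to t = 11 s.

Distance (not displacement) is the total path length: add the absolute areas under v-t.
0–1 s: |½(5 + 1)(1)| = 3 cm
1–2 s: |½(1 + 2)(1)| = 1.5 cm
2–5 s: v = 0 at t = 4 s; triangle areas 2 + 0.5 = 2.5 cm
5–11 s: v = 0 at t = 6.5 s; triangle areas 0.75 + 6.75 = 7.5 cm
Total distance = 14.5 cm

14.5 cm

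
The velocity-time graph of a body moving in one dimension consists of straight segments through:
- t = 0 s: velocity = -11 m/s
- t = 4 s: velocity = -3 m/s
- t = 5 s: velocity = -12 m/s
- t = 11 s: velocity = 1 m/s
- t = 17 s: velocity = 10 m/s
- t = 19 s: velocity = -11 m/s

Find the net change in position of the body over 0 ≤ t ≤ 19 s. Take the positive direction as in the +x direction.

-36.5 m

Net displacement equals the area under the velocity-time graph (areas below the axis count negative).
0–4 s: ½(-11 + -3)(4) = -28 m
4–5 s: ½(-3 + -12)(1) = -7.5 m
5–11 s: ½(-12 + 1)(6) = -33 m
11–17 s: ½(1 + 10)(6) = 33 m
17–19 s: ½(10 + -11)(2) = -1 m
Net displacement = -36.5 m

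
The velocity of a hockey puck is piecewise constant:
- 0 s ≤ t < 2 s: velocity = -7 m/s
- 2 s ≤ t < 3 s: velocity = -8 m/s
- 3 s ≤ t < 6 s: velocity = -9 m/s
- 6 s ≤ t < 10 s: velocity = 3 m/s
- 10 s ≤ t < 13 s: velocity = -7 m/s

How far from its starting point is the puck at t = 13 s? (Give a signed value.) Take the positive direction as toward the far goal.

-58 m

Displacement is the signed area under the v-t curve.
0–2 s: -7 × 2 = -14 m
2–3 s: -8 × 1 = -8 m
3–6 s: -9 × 3 = -27 m
6–10 s: 3 × 4 = 12 m
10–13 s: -7 × 3 = -21 m
Net displacement = -58 m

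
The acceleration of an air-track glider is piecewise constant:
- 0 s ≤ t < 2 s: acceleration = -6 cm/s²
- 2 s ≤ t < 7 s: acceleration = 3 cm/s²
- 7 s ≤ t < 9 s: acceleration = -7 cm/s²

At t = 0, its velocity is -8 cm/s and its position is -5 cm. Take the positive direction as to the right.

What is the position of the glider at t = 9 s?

-119.5 cm

On each constant-a segment, Δv = aΔt and Δx = v₀Δt + ½aΔt²; chain segment to segment.
0–2 s: v starts -8 cm/s; Δx = -8·2 + ½·-6·2² = -28 cm; v ends -20 cm/s.
2–7 s: v starts -20 cm/s; Δx = -20·5 + ½·3·5² = -62.5 cm; v ends -5 cm/s.
7–9 s: v starts -5 cm/s; Δx = -5·2 + ½·-7·2² = -24 cm; v ends -19 cm/s.
x(9) = -5 + Σ Δx = -119.5 cm.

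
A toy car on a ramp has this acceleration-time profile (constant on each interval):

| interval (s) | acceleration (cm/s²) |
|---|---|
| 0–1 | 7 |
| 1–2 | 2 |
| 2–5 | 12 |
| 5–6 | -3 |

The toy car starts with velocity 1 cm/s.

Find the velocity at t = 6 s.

Δv equals the area under the a-t graph; then v = v₀ + Δv.
0–1 s: 7 × 1 = 7 cm/s
1–2 s: 2 × 1 = 2 cm/s
2–5 s: 12 × 3 = 36 cm/s
5–6 s: -3 × 1 = -3 cm/s
Δv = 42 cm/s, so v(6) = 1 + (42) = 43 cm/s.

43 cm/s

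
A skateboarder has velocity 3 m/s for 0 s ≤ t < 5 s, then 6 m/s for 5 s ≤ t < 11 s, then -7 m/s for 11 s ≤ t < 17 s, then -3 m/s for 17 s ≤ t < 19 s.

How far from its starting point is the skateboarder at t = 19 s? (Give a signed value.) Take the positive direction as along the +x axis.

Net displacement equals the area under the velocity-time graph (areas below the axis count negative).
0–5 s: 3 × 5 = 15 m
5–11 s: 6 × 6 = 36 m
11–17 s: -7 × 6 = -42 m
17–19 s: -3 × 2 = -6 m
Net displacement = 3 m

3 m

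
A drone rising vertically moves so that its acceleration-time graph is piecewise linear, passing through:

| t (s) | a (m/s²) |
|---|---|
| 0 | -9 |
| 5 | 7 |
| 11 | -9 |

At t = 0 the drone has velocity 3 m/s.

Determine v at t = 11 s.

-8 m/s

Δv equals the area under the a-t graph; then v = v₀ + Δv.
0–5 s: ½(-9 + 7)(5) = -5 m/s
5–11 s: ½(7 + -9)(6) = -6 m/s
Δv = -11 m/s, so v(11) = 3 + (-11) = -8 m/s.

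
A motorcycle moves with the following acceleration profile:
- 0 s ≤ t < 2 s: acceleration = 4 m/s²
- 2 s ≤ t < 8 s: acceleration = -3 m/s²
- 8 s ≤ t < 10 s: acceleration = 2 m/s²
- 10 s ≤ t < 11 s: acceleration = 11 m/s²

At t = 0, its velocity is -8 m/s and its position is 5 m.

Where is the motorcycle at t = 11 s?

On each constant-a segment, Δv = aΔt and Δx = v₀Δt + ½aΔt²; chain segment to segment.
0–2 s: v starts -8 m/s; Δx = -8·2 + ½·4·2² = -8 m; v ends 0 m/s.
2–8 s: v starts 0 m/s; Δx = 0·6 + ½·-3·6² = -54 m; v ends -18 m/s.
8–10 s: v starts -18 m/s; Δx = -18·2 + ½·2·2² = -32 m; v ends -14 m/s.
10–11 s: v starts -14 m/s; Δx = -14·1 + ½·11·1² = -8.5 m; v ends -3 m/s.
x(11) = 5 + Σ Δx = -97.5 m.

-97.5 m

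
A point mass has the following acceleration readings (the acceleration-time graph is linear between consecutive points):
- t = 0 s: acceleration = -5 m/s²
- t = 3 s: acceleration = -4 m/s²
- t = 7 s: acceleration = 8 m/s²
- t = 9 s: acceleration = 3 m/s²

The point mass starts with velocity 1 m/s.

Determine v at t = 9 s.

Δv equals the area under the a-t graph; then v = v₀ + Δv.
0–3 s: ½(-5 + -4)(3) = -13.5 m/s
3–7 s: ½(-4 + 8)(4) = 8 m/s
7–9 s: ½(8 + 3)(2) = 11 m/s
Δv = 5.5 m/s, so v(9) = 1 + (5.5) = 6.5 m/s.

6.5 m/s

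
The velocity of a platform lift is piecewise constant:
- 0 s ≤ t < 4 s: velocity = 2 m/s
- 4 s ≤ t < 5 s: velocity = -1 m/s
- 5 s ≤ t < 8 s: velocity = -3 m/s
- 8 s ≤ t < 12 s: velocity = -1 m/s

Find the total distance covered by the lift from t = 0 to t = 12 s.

Distance (not displacement) is the total path length: add the absolute areas under v-t.
0–4 s: |2| × 4 = 8 m
4–5 s: |-1| × 1 = 1 m
5–8 s: |-3| × 3 = 9 m
8–12 s: |-1| × 4 = 4 m
Total distance = 22 m

22 m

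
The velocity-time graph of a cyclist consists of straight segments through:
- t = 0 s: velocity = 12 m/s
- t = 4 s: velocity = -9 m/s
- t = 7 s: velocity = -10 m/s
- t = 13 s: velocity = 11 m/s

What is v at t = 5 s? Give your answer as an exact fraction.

-28/3 m/s

On 4–7 s the graph is linear from -9 to -10 m/s: v(5) = -9 + (-10 − -9)·(5 − 4)/(7 − 4) = -28/3 m/s.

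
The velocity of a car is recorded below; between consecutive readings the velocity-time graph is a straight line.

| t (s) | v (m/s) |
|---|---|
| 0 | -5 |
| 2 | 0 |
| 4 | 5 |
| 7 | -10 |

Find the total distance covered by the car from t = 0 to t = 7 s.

Distance (not displacement) is the total path length: add the absolute areas under v-t.
0–2 s: |½(-5 + 0)(2)| = 5 m
2–4 s: |½(0 + 5)(2)| = 5 m
4–7 s: v = 0 at t = 5 s; triangle areas 2.5 + 10 = 12.5 m
Total distance = 22.5 m

22.5 m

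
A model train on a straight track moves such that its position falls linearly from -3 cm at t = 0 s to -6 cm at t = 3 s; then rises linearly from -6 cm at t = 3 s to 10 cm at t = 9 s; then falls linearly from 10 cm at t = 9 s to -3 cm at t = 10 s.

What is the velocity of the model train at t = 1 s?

-1 cm/s

Velocity is the slope of the x-t graph on 0–3 s: (-6 − -3)/(3 − 0) = -1 cm/s.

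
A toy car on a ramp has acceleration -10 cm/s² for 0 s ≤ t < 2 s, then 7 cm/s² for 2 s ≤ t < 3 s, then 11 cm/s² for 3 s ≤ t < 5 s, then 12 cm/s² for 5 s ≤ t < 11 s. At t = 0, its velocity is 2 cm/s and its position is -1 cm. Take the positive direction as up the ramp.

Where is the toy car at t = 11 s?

250.5 cm

On each constant-a segment, Δv = aΔt and Δx = v₀Δt + ½aΔt²; chain segment to segment.
0–2 s: v starts 2 cm/s; Δx = 2·2 + ½·-10·2² = -16 cm; v ends -18 cm/s.
2–3 s: v starts -18 cm/s; Δx = -18·1 + ½·7·1² = -14.5 cm; v ends -11 cm/s.
3–5 s: v starts -11 cm/s; Δx = -11·2 + ½·11·2² = 0 cm; v ends 11 cm/s.
5–11 s: v starts 11 cm/s; Δx = 11·6 + ½·12·6² = 282 cm; v ends 83 cm/s.
x(11) = -1 + Σ Δx = 250.5 cm.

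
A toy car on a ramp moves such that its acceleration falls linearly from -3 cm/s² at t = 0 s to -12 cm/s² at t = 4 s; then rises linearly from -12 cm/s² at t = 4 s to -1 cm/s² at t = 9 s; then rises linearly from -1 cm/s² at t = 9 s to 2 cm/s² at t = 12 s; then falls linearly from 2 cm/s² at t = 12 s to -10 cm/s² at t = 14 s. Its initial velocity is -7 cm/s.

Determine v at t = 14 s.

Δv equals the area under the a-t graph; then v = v₀ + Δv.
0–4 s: ½(-3 + -12)(4) = -30 cm/s
4–9 s: ½(-12 + -1)(5) = -32.5 cm/s
9–12 s: ½(-1 + 2)(3) = 1.5 cm/s
12–14 s: ½(2 + -10)(2) = -8 cm/s
Δv = -69 cm/s, so v(14) = -7 + (-69) = -76 cm/s.

-76 cm/s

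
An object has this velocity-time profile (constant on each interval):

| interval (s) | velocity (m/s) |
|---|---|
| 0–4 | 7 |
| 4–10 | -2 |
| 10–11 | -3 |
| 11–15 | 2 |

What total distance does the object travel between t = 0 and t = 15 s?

51 m

Total distance travelled is ∫|v| dt — sum the magnitudes of each area piece.
0–4 s: |7| × 4 = 28 m
4–10 s: |-2| × 6 = 12 m
10–11 s: |-3| × 1 = 3 m
11–15 s: |2| × 4 = 8 m
Total distance = 51 m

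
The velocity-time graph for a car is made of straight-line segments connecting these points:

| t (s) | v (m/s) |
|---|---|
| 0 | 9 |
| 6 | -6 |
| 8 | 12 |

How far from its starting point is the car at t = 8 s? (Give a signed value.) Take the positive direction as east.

15 m

Net displacement equals the area under the velocity-time graph (areas below the axis count negative).
0–6 s: ½(9 + -6)(6) = 9 m
6–8 s: ½(-6 + 12)(2) = 6 m
Net displacement = 15 m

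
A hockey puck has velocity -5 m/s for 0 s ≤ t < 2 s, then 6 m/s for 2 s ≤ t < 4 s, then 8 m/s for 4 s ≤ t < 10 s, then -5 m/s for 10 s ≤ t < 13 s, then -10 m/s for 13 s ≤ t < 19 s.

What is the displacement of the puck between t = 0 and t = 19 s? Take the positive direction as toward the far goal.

-25 m

Net displacement equals the area under the velocity-time graph (areas below the axis count negative).
0–2 s: -5 × 2 = -10 m
2–4 s: 6 × 2 = 12 m
4–10 s: 8 × 6 = 48 m
10–13 s: -5 × 3 = -15 m
13–19 s: -10 × 6 = -60 m
Net displacement = -25 m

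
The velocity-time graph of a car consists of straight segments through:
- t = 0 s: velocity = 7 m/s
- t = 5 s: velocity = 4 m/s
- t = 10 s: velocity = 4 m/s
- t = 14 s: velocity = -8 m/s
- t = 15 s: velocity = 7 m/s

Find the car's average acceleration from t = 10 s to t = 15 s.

Average acceleration = Δv/Δt = (7 − 4)/(15 − 10) = 0.6 m/s².

0.6 m/s²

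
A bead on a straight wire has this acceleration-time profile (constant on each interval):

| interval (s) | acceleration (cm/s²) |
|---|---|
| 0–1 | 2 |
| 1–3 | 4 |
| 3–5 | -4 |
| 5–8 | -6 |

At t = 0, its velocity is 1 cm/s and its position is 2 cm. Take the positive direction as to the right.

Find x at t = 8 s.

On each constant-a segment, Δv = aΔt and Δx = v₀Δt + ½aΔt²; chain segment to segment.
0–1 s: v starts 1 cm/s; Δx = 1·1 + ½·2·1² = 2 cm; v ends 3 cm/s.
1–3 s: v starts 3 cm/s; Δx = 3·2 + ½·4·2² = 14 cm; v ends 11 cm/s.
3–5 s: v starts 11 cm/s; Δx = 11·2 + ½·-4·2² = 14 cm; v ends 3 cm/s.
5–8 s: v starts 3 cm/s; Δx = 3·3 + ½·-6·3² = -18 cm; v ends -15 cm/s.
x(8) = 2 + Σ Δx = 14 cm.

14 cm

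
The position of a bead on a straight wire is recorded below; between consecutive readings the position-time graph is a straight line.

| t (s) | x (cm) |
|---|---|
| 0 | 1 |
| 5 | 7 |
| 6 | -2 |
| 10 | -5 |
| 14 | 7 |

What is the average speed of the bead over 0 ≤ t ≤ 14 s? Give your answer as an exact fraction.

Average speed = (total path length)/(elapsed time); on a piecewise-linear x-t graph the path length is Σ|Δx|.
0–5 s: |Δx| = |7 − 1| = 6 cm
5–6 s: |Δx| = |-2 − 7| = 9 cm
6–10 s: |Δx| = |-5 − -2| = 3 cm
10–14 s: |Δx| = |7 − -5| = 12 cm
Total path = 30 cm; average speed = 30/14 = 15/7 cm/s.

15/7 cm/s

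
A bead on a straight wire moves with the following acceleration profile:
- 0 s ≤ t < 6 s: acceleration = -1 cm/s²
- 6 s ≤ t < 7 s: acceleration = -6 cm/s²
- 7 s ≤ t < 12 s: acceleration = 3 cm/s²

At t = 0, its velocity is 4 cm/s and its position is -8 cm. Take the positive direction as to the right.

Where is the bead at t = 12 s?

-9.5 cm

On each constant-a segment, Δv = aΔt and Δx = v₀Δt + ½aΔt²; chain segment to segment.
0–6 s: v starts 4 cm/s; Δx = 4·6 + ½·-1·6² = 6 cm; v ends -2 cm/s.
6–7 s: v starts -2 cm/s; Δx = -2·1 + ½·-6·1² = -5 cm; v ends -8 cm/s.
7–12 s: v starts -8 cm/s; Δx = -8·5 + ½·3·5² = -2.5 cm; v ends 7 cm/s.
x(12) = -8 + Σ Δx = -9.5 cm.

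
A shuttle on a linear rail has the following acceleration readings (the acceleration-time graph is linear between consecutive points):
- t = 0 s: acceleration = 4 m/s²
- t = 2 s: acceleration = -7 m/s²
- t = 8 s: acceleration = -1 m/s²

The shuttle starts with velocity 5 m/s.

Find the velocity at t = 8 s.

-22 m/s

Δv equals the area under the a-t graph; then v = v₀ + Δv.
0–2 s: ½(4 + -7)(2) = -3 m/s
2–8 s: ½(-7 + -1)(6) = -24 m/s
Δv = -27 m/s, so v(8) = 5 + (-27) = -22 m/s.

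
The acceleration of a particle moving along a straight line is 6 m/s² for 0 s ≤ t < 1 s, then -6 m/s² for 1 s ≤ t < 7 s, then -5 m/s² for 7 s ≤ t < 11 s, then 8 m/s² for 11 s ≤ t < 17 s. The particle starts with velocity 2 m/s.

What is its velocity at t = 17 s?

0 m/s

Δv equals the area under the a-t graph; then v = v₀ + Δv.
0–1 s: 6 × 1 = 6 m/s
1–7 s: -6 × 6 = -36 m/s
7–11 s: -5 × 4 = -20 m/s
11–17 s: 8 × 6 = 48 m/s
Δv = -2 m/s, so v(17) = 2 + (-2) = 0 m/s.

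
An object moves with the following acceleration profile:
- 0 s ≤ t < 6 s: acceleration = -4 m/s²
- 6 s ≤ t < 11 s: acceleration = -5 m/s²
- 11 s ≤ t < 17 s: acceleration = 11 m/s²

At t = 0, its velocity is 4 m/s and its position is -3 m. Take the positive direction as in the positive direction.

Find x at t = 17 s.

On each constant-a segment, Δv = aΔt and Δx = v₀Δt + ½aΔt²; chain segment to segment.
0–6 s: v starts 4 m/s; Δx = 4·6 + ½·-4·6² = -48 m; v ends -20 m/s.
6–11 s: v starts -20 m/s; Δx = -20·5 + ½·-5·5² = -162.5 m; v ends -45 m/s.
11–17 s: v starts -45 m/s; Δx = -45·6 + ½·11·6² = -72 m; v ends 21 m/s.
x(17) = -3 + Σ Δx = -285.5 m.

-285.5 m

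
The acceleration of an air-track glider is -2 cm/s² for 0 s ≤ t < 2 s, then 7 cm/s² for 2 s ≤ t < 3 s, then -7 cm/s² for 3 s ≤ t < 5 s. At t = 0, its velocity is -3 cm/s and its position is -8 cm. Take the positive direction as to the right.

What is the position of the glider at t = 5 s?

-35.5 cm

On each constant-a segment, Δv = aΔt and Δx = v₀Δt + ½aΔt²; chain segment to segment.
0–2 s: v starts -3 cm/s; Δx = -3·2 + ½·-2·2² = -10 cm; v ends -7 cm/s.
2–3 s: v starts -7 cm/s; Δx = -7·1 + ½·7·1² = -3.5 cm; v ends 0 cm/s.
3–5 s: v starts 0 cm/s; Δx = 0·2 + ½·-7·2² = -14 cm; v ends -14 cm/s.
x(5) = -8 + Σ Δx = -35.5 cm.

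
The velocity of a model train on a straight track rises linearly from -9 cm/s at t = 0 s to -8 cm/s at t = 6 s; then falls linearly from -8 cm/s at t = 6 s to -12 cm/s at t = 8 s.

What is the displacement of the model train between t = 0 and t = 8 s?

-71 cm

Displacement is the signed area under the v-t curve.
0–6 s: ½(-9 + -8)(6) = -51 cm
6–8 s: ½(-8 + -12)(2) = -20 cm
Net displacement = -71 cm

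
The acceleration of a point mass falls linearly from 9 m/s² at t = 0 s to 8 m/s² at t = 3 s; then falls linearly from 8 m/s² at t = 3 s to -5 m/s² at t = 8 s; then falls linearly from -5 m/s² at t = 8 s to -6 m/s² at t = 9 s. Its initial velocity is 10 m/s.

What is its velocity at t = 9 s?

Δv equals the area under the a-t graph; then v = v₀ + Δv.
0–3 s: ½(9 + 8)(3) = 25.5 m/s
3–8 s: ½(8 + -5)(5) = 7.5 m/s
8–9 s: ½(-5 + -6)(1) = -5.5 m/s
Δv = 27.5 m/s, so v(9) = 10 + (27.5) = 37.5 m/s.

37.5 m/s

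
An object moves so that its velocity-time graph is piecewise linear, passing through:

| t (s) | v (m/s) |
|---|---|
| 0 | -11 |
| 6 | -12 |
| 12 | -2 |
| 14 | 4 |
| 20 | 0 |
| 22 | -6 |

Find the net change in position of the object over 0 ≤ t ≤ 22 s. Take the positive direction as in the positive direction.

-103 m

Displacement is the signed area under the v-t curve.
0–6 s: ½(-11 + -12)(6) = -69 m
6–12 s: ½(-12 + -2)(6) = -42 m
12–14 s: ½(-2 + 4)(2) = 2 m
14–20 s: ½(4 + 0)(6) = 12 m
20–22 s: ½(0 + -6)(2) = -6 m
Net displacement = -103 m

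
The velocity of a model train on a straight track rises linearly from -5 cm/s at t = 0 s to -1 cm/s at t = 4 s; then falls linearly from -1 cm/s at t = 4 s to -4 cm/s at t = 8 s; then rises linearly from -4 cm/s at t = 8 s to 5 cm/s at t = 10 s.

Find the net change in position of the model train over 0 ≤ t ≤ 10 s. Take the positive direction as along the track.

Displacement is the signed area under the v-t curve.
0–4 s: ½(-5 + -1)(4) = -12 cm
4–8 s: ½(-1 + -4)(4) = -10 cm
8–10 s: ½(-4 + 5)(2) = 1 cm
Net displacement = -21 cm

-21 cm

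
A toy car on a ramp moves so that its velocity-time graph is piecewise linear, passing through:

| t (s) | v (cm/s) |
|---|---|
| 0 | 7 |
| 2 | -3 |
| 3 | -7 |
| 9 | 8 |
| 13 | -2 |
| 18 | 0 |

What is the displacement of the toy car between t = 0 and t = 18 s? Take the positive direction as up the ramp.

Displacement is the signed area under the v-t curve.
0–2 s: ½(7 + -3)(2) = 4 cm
2–3 s: ½(-3 + -7)(1) = -5 cm
3–9 s: ½(-7 + 8)(6) = 3 cm
9–13 s: ½(8 + -2)(4) = 12 cm
13–18 s: ½(-2 + 0)(5) = -5 cm
Net displacement = 9 cm

9 cm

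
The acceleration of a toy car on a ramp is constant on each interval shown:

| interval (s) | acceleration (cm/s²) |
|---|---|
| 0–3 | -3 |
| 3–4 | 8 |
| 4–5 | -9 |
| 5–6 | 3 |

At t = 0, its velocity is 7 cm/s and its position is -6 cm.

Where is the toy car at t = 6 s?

On each constant-a segment, Δv = aΔt and Δx = v₀Δt + ½aΔt²; chain segment to segment.
0–3 s: v starts 7 cm/s; Δx = 7·3 + ½·-3·3² = 7.5 cm; v ends -2 cm/s.
3–4 s: v starts -2 cm/s; Δx = -2·1 + ½·8·1² = 2 cm; v ends 6 cm/s.
4–5 s: v starts 6 cm/s; Δx = 6·1 + ½·-9·1² = 1.5 cm; v ends -3 cm/s.
5–6 s: v starts -3 cm/s; Δx = -3·1 + ½·3·1² = -1.5 cm; v ends 0 cm/s.
x(6) = -6 + Σ Δx = 3.5 cm.

3.5 cm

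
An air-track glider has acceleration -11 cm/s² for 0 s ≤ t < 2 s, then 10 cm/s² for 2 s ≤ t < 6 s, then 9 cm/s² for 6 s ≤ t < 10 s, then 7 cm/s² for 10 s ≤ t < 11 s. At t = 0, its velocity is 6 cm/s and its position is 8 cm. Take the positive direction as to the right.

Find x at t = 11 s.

On each constant-a segment, Δv = aΔt and Δx = v₀Δt + ½aΔt²; chain segment to segment.
0–2 s: v starts 6 cm/s; Δx = 6·2 + ½·-11·2² = -10 cm; v ends -16 cm/s.
2–6 s: v starts -16 cm/s; Δx = -16·4 + ½·10·4² = 16 cm; v ends 24 cm/s.
6–10 s: v starts 24 cm/s; Δx = 24·4 + ½·9·4² = 168 cm; v ends 60 cm/s.
10–11 s: v starts 60 cm/s; Δx = 60·1 + ½·7·1² = 63.5 cm; v ends 67 cm/s.
x(11) = 8 + Σ Δx = 245.5 cm.

245.5 cm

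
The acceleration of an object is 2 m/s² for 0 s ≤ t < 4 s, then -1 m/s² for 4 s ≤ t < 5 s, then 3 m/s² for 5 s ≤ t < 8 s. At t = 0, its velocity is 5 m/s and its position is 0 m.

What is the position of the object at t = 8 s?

98 m

On each constant-a segment, Δv = aΔt and Δx = v₀Δt + ½aΔt²; chain segment to segment.
0–4 s: v starts 5 m/s; Δx = 5·4 + ½·2·4² = 36 m; v ends 13 m/s.
4–5 s: v starts 13 m/s; Δx = 13·1 + ½·-1·1² = 12.5 m; v ends 12 m/s.
5–8 s: v starts 12 m/s; Δx = 12·3 + ½·3·3² = 49.5 m; v ends 21 m/s.
x(8) = 0 + Σ Δx = 98 m.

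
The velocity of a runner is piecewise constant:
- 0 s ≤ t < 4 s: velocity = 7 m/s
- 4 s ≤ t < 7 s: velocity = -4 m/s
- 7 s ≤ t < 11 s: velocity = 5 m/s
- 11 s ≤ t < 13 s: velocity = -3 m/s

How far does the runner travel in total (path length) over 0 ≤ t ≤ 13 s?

66 m

Distance (not displacement) is the total path length: add the absolute areas under v-t.
0–4 s: |7| × 4 = 28 m
4–7 s: |-4| × 3 = 12 m
7–11 s: |5| × 4 = 20 m
11–13 s: |-3| × 2 = 6 m
Total distance = 66 m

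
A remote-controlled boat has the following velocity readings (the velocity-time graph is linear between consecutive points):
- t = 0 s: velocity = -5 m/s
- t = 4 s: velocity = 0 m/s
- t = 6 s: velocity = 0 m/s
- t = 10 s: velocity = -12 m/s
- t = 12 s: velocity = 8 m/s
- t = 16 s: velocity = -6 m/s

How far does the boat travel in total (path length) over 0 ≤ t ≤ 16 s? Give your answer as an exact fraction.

Total distance travelled is ∫|v| dt — sum the magnitudes of each area piece.
0–4 s: |½(-5 + 0)(4)| = 10 m
4–6 s: |0| × 2 = 0 m
6–10 s: |½(0 + -12)(4)| = 24 m
10–12 s: v = 0 at t = 11.2 s; triangle areas 7.2 + 3.2 = 10.4 m
12–16 s: v = 0 at t = 100/7 s; triangle areas 64/7 + 36/7 = 100/7 m
Total distance = 2054/35 m

2054/35 m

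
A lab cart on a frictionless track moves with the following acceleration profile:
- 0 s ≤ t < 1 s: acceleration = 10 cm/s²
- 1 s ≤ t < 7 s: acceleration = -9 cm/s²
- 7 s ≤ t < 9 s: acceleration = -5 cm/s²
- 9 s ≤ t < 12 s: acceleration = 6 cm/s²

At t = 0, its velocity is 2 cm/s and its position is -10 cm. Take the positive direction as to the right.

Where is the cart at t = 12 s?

-316 cm

On each constant-a segment, Δv = aΔt and Δx = v₀Δt + ½aΔt²; chain segment to segment.
0–1 s: v starts 2 cm/s; Δx = 2·1 + ½·10·1² = 7 cm; v ends 12 cm/s.
1–7 s: v starts 12 cm/s; Δx = 12·6 + ½·-9·6² = -90 cm; v ends -42 cm/s.
7–9 s: v starts -42 cm/s; Δx = -42·2 + ½·-5·2² = -94 cm; v ends -52 cm/s.
9–12 s: v starts -52 cm/s; Δx = -52·3 + ½·6·3² = -129 cm; v ends -34 cm/s.
x(12) = -10 + Σ Δx = -316 cm.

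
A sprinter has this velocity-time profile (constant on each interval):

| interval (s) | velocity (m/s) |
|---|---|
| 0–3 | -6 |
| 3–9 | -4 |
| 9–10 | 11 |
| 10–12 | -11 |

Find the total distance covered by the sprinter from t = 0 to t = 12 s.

Total distance travelled is ∫|v| dt — sum the magnitudes of each area piece.
0–3 s: |-6| × 3 = 18 m
3–9 s: |-4| × 6 = 24 m
9–10 s: |11| × 1 = 11 m
10–12 s: |-11| × 2 = 22 m
Total distance = 75 m

75 m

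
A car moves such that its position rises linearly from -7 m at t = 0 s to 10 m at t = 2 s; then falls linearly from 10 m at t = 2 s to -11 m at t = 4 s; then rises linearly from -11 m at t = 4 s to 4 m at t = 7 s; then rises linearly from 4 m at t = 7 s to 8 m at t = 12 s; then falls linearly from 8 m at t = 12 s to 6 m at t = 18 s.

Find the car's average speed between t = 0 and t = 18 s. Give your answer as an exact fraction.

59/18 m/s

Average speed = (total path length)/(elapsed time); on a piecewise-linear x-t graph the path length is Σ|Δx|.
0–2 s: |Δx| = |10 − -7| = 17 m
2–4 s: |Δx| = |-11 − 10| = 21 m
4–7 s: |Δx| = |4 − -11| = 15 m
7–12 s: |Δx| = |8 − 4| = 4 m
12–18 s: |Δx| = |6 − 8| = 2 m
Total path = 59 m; average speed = 59/18 = 59/18 m/s.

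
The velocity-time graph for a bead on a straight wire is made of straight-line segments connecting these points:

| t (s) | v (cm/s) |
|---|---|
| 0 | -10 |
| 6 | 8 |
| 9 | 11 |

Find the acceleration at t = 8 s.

1 cm/s²

Acceleration is the slope of the v-t graph on 6–9 s: (11 − 8)/(9 − 6) = 1 cm/s².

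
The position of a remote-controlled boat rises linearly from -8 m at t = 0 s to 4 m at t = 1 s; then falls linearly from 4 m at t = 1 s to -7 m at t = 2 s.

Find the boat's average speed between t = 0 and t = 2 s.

Average speed = (total path length)/(elapsed time); on a piecewise-linear x-t graph the path length is Σ|Δx|.
0–1 s: |Δx| = |4 − -8| = 12 m
1–2 s: |Δx| = |-7 − 4| = 11 m
Total path = 23 m; average speed = 23/2 = 11.5 m/s.

11.5 m/s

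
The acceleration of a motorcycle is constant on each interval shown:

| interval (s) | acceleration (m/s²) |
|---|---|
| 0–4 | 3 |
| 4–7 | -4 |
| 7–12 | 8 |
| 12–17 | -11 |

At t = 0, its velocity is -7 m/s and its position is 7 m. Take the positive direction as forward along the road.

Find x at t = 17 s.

On each constant-a segment, Δv = aΔt and Δx = v₀Δt + ½aΔt²; chain segment to segment.
0–4 s: v starts -7 m/s; Δx = -7·4 + ½·3·4² = -4 m; v ends 5 m/s.
4–7 s: v starts 5 m/s; Δx = 5·3 + ½·-4·3² = -3 m; v ends -7 m/s.
7–12 s: v starts -7 m/s; Δx = -7·5 + ½·8·5² = 65 m; v ends 33 m/s.
12–17 s: v starts 33 m/s; Δx = 33·5 + ½·-11·5² = 27.5 m; v ends -22 m/s.
x(17) = 7 + Σ Δx = 92.5 m.

92.5 m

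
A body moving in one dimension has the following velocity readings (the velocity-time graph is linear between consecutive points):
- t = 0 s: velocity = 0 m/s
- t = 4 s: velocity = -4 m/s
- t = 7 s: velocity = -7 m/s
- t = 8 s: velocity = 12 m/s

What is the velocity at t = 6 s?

On 4–7 s the graph is linear from -4 to -7 m/s: v(6) = -4 + (-7 − -4)·(6 − 4)/(7 − 4) = -6 m/s.

-6 m/s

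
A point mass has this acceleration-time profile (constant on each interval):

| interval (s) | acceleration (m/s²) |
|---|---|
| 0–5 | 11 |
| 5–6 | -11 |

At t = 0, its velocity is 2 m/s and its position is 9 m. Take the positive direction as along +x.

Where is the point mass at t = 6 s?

On each constant-a segment, Δv = aΔt and Δx = v₀Δt + ½aΔt²; chain segment to segment.
0–5 s: v starts 2 m/s; Δx = 2·5 + ½·11·5² = 147.5 m; v ends 57 m/s.
5–6 s: v starts 57 m/s; Δx = 57·1 + ½·-11·1² = 51.5 m; v ends 46 m/s.
x(6) = 9 + Σ Δx = 208 m.

208 m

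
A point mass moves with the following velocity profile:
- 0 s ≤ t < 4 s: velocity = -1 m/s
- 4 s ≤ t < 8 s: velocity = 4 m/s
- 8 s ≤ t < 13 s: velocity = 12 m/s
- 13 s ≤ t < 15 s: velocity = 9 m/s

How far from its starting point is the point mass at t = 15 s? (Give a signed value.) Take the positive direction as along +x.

Net displacement equals the area under the velocity-time graph (areas below the axis count negative).
0–4 s: -1 × 4 = -4 m
4–8 s: 4 × 4 = 16 m
8–13 s: 12 × 5 = 60 m
13–15 s: 9 × 2 = 18 m
Net displacement = 90 m

90 m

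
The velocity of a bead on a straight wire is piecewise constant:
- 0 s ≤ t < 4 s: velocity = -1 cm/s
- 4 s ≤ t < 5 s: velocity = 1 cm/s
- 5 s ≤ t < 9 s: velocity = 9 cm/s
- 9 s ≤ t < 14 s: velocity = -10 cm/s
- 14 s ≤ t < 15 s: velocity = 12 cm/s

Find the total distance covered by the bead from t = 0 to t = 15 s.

Total distance travelled is ∫|v| dt — sum the magnitudes of each area piece.
0–4 s: |-1| × 4 = 4 cm
4–5 s: |1| × 1 = 1 cm
5–9 s: |9| × 4 = 36 cm
9–14 s: |-10| × 5 = 50 cm
14–15 s: |12| × 1 = 12 cm
Total distance = 103 cm

103 cm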